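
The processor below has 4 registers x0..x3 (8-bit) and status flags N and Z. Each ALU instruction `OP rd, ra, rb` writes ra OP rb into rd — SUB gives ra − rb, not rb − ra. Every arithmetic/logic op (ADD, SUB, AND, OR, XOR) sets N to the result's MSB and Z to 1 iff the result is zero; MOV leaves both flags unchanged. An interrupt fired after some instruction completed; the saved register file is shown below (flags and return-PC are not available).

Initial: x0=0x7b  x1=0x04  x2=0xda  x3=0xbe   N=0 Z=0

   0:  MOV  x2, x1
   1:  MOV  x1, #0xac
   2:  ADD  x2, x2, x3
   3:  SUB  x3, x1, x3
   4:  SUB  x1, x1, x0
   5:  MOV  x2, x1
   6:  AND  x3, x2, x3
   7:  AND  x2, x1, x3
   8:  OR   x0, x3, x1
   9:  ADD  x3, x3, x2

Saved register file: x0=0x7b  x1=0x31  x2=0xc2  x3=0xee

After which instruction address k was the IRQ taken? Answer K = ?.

K = 4

after  0: x0=0x7b x1=0x04 x2=0x04 x3=0xbe  N=0 Z=0
after  1: x0=0x7b x1=0xac x2=0x04 x3=0xbe  N=0 Z=0
after  2: x0=0x7b x1=0xac x2=0xc2 x3=0xbe  N=1 Z=0
after  3: x0=0x7b x1=0xac x2=0xc2 x3=0xee  N=1 Z=0
after  4: x0=0x7b x1=0x31 x2=0xc2 x3=0xee  N=0 Z=0
-- IRQ taken; context saved, return-PC = 5 --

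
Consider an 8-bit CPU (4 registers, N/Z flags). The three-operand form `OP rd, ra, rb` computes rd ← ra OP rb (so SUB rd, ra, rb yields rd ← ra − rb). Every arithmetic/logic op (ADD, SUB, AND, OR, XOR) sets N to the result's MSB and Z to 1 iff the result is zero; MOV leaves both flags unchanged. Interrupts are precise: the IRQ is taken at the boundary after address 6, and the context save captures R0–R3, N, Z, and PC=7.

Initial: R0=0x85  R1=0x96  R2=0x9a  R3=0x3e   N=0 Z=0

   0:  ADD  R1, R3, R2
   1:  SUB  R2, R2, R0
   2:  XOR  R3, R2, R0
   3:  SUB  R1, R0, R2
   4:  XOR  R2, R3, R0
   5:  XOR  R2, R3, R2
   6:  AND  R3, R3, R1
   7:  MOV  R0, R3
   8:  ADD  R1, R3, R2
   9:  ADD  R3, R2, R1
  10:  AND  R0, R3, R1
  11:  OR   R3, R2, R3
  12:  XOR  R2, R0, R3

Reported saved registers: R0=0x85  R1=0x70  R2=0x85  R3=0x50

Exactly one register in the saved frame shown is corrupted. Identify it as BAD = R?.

after  0: R0=0x85 R1=0xd8 R2=0x9a R3=0x3e  N=1 Z=0
after  1: R0=0x85 R1=0xd8 R2=0x15 R3=0x3e  N=0 Z=0
after  2: R0=0x85 R1=0xd8 R2=0x15 R3=0x90  N=1 Z=0
after  3: R0=0x85 R1=0x70 R2=0x15 R3=0x90  N=0 Z=0
after  4: R0=0x85 R1=0x70 R2=0x15 R3=0x90  N=0 Z=0
after  5: R0=0x85 R1=0x70 R2=0x85 R3=0x90  N=1 Z=0
after  6: R0=0x85 R1=0x70 R2=0x85 R3=0x10  N=0 Z=0
-- IRQ taken; context saved, return-PC = 7 --
mismatch: R3: reported 0x50 vs actual 0x10

BAD = R3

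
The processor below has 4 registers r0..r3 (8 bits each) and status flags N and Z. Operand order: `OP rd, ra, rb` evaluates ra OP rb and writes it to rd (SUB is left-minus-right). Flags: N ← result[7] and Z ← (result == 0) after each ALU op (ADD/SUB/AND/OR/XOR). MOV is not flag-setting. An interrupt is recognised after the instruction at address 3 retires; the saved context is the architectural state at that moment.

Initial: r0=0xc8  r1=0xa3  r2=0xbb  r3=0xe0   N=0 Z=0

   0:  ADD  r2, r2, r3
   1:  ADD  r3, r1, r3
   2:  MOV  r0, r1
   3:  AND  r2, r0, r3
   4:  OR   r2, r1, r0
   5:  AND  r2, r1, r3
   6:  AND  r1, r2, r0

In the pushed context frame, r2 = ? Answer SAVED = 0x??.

SAVED = 0x83

after  0: r0=0xc8 r1=0xa3 r2=0x9b r3=0xe0  N=1 Z=0
after  1: r0=0xc8 r1=0xa3 r2=0x9b r3=0x83  N=1 Z=0
after  2: r0=0xa3 r1=0xa3 r2=0x9b r3=0x83  N=1 Z=0
after  3: r0=0xa3 r1=0xa3 r2=0x83 r3=0x83  N=1 Z=0
-- IRQ taken; context saved, return-PC = 4 --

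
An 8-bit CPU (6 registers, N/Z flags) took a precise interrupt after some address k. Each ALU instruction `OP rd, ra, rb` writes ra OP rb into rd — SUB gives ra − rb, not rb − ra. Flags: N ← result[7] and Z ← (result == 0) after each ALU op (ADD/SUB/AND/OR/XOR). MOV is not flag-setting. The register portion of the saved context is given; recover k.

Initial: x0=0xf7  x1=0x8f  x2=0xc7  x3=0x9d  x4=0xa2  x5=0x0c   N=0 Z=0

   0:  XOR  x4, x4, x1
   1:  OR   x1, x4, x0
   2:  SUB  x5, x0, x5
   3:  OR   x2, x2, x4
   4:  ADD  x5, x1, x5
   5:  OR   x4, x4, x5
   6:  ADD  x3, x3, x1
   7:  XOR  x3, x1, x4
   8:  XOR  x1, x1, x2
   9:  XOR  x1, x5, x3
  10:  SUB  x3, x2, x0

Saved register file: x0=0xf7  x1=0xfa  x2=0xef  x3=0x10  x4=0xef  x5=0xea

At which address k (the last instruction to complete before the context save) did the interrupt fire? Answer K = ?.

after  0: x0=0xf7 x1=0x8f x2=0xc7 x3=0x9d x4=0x2d x5=0x0c  N=0 Z=0
after  1: x0=0xf7 x1=0xff x2=0xc7 x3=0x9d x4=0x2d x5=0x0c  N=1 Z=0
after  2: x0=0xf7 x1=0xff x2=0xc7 x3=0x9d x4=0x2d x5=0xeb  N=1 Z=0
after  3: x0=0xf7 x1=0xff x2=0xef x3=0x9d x4=0x2d x5=0xeb  N=1 Z=0
after  4: x0=0xf7 x1=0xff x2=0xef x3=0x9d x4=0x2d x5=0xea  N=1 Z=0
after  5: x0=0xf7 x1=0xff x2=0xef x3=0x9d x4=0xef x5=0xea  N=1 Z=0
after  6: x0=0xf7 x1=0xff x2=0xef x3=0x9c x4=0xef x5=0xea  N=1 Z=0
after  7: x0=0xf7 x1=0xff x2=0xef x3=0x10 x4=0xef x5=0xea  N=0 Z=0
after  8: x0=0xf7 x1=0x10 x2=0xef x3=0x10 x4=0xef x5=0xea  N=0 Z=0
after  9: x0=0xf7 x1=0xfa x2=0xef x3=0x10 x4=0xef x5=0xea  N=1 Z=0
-- IRQ taken; context saved, return-PC = 10 --

K = 9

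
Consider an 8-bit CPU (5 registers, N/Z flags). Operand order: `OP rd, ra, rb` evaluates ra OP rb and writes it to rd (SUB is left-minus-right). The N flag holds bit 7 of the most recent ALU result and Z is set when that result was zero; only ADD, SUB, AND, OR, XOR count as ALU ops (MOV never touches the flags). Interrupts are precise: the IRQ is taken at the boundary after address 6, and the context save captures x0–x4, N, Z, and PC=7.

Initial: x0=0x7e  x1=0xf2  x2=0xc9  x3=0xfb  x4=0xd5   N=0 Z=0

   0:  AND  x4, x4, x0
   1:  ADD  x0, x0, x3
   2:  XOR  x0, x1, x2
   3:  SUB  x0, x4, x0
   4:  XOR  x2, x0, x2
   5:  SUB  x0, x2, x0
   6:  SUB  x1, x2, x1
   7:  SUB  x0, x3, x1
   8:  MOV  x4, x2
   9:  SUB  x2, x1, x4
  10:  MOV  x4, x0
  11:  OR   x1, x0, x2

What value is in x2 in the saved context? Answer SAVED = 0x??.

after  0: x0=0x7e x1=0xf2 x2=0xc9 x3=0xfb x4=0x54  N=0 Z=0
after  1: x0=0x79 x1=0xf2 x2=0xc9 x3=0xfb x4=0x54  N=0 Z=0
after  2: x0=0x3b x1=0xf2 x2=0xc9 x3=0xfb x4=0x54  N=0 Z=0
after  3: x0=0x19 x1=0xf2 x2=0xc9 x3=0xfb x4=0x54  N=0 Z=0
after  4: x0=0x19 x1=0xf2 x2=0xd0 x3=0xfb x4=0x54  N=1 Z=0
after  5: x0=0xb7 x1=0xf2 x2=0xd0 x3=0xfb x4=0x54  N=1 Z=0
after  6: x0=0xb7 x1=0xde x2=0xd0 x3=0xfb x4=0x54  N=1 Z=0
-- IRQ taken; context saved, return-PC = 7 --

SAVED = 0xd0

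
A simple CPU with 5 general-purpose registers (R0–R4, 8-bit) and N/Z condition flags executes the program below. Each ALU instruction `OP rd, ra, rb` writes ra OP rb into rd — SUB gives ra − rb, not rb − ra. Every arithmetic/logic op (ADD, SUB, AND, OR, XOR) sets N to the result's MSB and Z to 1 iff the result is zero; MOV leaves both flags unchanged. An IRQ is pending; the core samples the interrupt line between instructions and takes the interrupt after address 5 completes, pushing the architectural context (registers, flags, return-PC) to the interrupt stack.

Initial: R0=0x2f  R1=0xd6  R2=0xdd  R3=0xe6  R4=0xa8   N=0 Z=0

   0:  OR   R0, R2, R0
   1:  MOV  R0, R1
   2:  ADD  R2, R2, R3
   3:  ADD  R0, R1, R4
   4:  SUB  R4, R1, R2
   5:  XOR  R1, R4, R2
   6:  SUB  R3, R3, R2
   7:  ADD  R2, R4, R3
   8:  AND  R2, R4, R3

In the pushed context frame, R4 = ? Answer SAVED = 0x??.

SAVED = 0x13

after  0: R0=0xff R1=0xd6 R2=0xdd R3=0xe6 R4=0xa8  N=1 Z=0
after  1: R0=0xd6 R1=0xd6 R2=0xdd R3=0xe6 R4=0xa8  N=1 Z=0
after  2: R0=0xd6 R1=0xd6 R2=0xc3 R3=0xe6 R4=0xa8  N=1 Z=0
after  3: R0=0x7e R1=0xd6 R2=0xc3 R3=0xe6 R4=0xa8  N=0 Z=0
after  4: R0=0x7e R1=0xd6 R2=0xc3 R3=0xe6 R4=0x13  N=0 Z=0
after  5: R0=0x7e R1=0xd0 R2=0xc3 R3=0xe6 R4=0x13  N=1 Z=0
-- IRQ taken; context saved, return-PC = 6 --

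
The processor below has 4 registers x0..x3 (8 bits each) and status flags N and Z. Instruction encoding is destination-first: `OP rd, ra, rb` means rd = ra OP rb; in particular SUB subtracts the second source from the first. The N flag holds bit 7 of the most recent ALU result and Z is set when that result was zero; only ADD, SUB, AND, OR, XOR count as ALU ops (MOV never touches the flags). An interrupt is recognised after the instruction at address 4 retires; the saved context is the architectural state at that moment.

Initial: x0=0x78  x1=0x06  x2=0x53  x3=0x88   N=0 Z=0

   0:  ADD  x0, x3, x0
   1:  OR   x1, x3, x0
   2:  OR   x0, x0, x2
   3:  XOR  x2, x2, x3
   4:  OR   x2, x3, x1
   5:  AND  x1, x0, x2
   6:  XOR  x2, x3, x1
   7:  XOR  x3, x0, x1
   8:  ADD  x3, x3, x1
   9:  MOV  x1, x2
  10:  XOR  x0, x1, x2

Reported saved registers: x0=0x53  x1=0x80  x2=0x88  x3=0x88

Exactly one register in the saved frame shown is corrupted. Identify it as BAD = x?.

BAD = x1

after  0: x0=0x00 x1=0x06 x2=0x53 x3=0x88  N=0 Z=1
after  1: x0=0x00 x1=0x88 x2=0x53 x3=0x88  N=1 Z=0
after  2: x0=0x53 x1=0x88 x2=0x53 x3=0x88  N=0 Z=0
after  3: x0=0x53 x1=0x88 x2=0xdb x3=0x88  N=1 Z=0
after  4: x0=0x53 x1=0x88 x2=0x88 x3=0x88  N=1 Z=0
-- IRQ taken; context saved, return-PC = 5 --
mismatch: x1: reported 0x80 vs actual 0x88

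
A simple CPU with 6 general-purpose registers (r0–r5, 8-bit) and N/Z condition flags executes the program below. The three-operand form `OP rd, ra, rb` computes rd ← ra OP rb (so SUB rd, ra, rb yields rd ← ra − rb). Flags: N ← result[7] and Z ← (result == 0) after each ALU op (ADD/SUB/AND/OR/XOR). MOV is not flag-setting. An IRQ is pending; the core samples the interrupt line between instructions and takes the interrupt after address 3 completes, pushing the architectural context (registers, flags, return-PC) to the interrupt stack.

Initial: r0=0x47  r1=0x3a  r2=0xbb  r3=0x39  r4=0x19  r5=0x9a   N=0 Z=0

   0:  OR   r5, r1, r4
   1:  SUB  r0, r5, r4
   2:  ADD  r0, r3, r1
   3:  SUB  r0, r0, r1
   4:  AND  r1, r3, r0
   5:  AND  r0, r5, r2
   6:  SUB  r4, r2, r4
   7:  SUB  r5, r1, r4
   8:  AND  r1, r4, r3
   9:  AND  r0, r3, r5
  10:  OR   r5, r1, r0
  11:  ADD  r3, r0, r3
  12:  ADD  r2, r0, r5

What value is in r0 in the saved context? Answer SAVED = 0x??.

after  0: r0=0x47 r1=0x3a r2=0xbb r3=0x39 r4=0x19 r5=0x3b  N=0 Z=0
after  1: r0=0x22 r1=0x3a r2=0xbb r3=0x39 r4=0x19 r5=0x3b  N=0 Z=0
after  2: r0=0x73 r1=0x3a r2=0xbb r3=0x39 r4=0x19 r5=0x3b  N=0 Z=0
after  3: r0=0x39 r1=0x3a r2=0xbb r3=0x39 r4=0x19 r5=0x3b  N=0 Z=0
-- IRQ taken; context saved, return-PC = 4 --

SAVED = 0x39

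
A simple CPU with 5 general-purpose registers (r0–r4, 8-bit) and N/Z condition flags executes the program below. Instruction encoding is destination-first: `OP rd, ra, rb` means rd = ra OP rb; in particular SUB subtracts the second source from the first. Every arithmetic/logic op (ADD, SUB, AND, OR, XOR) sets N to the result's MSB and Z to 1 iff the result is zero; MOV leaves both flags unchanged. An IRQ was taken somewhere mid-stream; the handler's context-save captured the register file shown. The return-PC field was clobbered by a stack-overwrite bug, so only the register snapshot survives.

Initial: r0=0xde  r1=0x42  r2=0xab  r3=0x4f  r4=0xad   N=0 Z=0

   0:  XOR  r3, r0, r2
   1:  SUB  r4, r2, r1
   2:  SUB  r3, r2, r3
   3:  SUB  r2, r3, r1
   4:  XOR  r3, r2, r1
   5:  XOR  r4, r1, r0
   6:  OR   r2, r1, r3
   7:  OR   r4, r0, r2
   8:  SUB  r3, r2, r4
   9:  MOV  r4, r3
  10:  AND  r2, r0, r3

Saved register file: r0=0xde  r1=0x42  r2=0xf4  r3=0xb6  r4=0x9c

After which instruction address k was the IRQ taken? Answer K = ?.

after  0: r0=0xde r1=0x42 r2=0xab r3=0x75 r4=0xad  N=0 Z=0
after  1: r0=0xde r1=0x42 r2=0xab r3=0x75 r4=0x69  N=0 Z=0
after  2: r0=0xde r1=0x42 r2=0xab r3=0x36 r4=0x69  N=0 Z=0
after  3: r0=0xde r1=0x42 r2=0xf4 r3=0x36 r4=0x69  N=1 Z=0
after  4: r0=0xde r1=0x42 r2=0xf4 r3=0xb6 r4=0x69  N=1 Z=0
after  5: r0=0xde r1=0x42 r2=0xf4 r3=0xb6 r4=0x9c  N=1 Z=0
-- IRQ taken; context saved, return-PC = 6 --

K = 5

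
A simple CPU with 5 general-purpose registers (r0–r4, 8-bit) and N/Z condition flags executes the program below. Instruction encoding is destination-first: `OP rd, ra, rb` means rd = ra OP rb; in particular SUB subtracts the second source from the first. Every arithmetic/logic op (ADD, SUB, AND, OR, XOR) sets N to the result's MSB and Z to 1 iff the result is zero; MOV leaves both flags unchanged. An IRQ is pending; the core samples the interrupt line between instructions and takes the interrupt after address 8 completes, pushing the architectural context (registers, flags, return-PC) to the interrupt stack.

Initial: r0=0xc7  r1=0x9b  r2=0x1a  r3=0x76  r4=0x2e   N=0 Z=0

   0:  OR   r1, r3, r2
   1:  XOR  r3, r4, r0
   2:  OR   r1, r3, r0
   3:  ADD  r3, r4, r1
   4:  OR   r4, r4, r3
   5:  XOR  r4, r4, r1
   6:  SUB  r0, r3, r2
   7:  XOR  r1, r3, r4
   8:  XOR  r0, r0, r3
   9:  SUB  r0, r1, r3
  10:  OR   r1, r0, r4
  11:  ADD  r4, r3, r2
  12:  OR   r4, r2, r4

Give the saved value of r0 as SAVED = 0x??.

after  0: r0=0xc7 r1=0x7e r2=0x1a r3=0x76 r4=0x2e  N=0 Z=0
after  1: r0=0xc7 r1=0x7e r2=0x1a r3=0xe9 r4=0x2e  N=1 Z=0
after  2: r0=0xc7 r1=0xef r2=0x1a r3=0xe9 r4=0x2e  N=1 Z=0
after  3: r0=0xc7 r1=0xef r2=0x1a r3=0x1d r4=0x2e  N=0 Z=0
after  4: r0=0xc7 r1=0xef r2=0x1a r3=0x1d r4=0x3f  N=0 Z=0
after  5: r0=0xc7 r1=0xef r2=0x1a r3=0x1d r4=0xd0  N=1 Z=0
after  6: r0=0x03 r1=0xef r2=0x1a r3=0x1d r4=0xd0  N=0 Z=0
after  7: r0=0x03 r1=0xcd r2=0x1a r3=0x1d r4=0xd0  N=1 Z=0
after  8: r0=0x1e r1=0xcd r2=0x1a r3=0x1d r4=0xd0  N=0 Z=0
-- IRQ taken; context saved, return-PC = 9 --

SAVED = 0x1e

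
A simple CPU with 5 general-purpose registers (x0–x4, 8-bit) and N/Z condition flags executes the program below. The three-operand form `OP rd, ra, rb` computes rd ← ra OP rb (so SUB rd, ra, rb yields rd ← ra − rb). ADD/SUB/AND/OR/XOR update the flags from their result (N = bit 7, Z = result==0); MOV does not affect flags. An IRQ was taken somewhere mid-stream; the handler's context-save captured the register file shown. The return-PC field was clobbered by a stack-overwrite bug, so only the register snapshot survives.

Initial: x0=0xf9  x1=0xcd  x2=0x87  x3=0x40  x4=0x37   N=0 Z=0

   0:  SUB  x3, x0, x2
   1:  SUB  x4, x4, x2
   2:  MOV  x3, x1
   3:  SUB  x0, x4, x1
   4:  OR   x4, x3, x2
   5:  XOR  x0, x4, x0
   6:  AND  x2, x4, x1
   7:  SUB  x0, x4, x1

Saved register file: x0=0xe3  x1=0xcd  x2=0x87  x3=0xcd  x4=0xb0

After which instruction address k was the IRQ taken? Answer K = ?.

after  0: x0=0xf9 x1=0xcd x2=0x87 x3=0x72 x4=0x37  N=0 Z=0
after  1: x0=0xf9 x1=0xcd x2=0x87 x3=0x72 x4=0xb0  N=1 Z=0
after  2: x0=0xf9 x1=0xcd x2=0x87 x3=0xcd x4=0xb0  N=1 Z=0
after  3: x0=0xe3 x1=0xcd x2=0x87 x3=0xcd x4=0xb0  N=1 Z=0
-- IRQ taken; context saved, return-PC = 4 --

K = 3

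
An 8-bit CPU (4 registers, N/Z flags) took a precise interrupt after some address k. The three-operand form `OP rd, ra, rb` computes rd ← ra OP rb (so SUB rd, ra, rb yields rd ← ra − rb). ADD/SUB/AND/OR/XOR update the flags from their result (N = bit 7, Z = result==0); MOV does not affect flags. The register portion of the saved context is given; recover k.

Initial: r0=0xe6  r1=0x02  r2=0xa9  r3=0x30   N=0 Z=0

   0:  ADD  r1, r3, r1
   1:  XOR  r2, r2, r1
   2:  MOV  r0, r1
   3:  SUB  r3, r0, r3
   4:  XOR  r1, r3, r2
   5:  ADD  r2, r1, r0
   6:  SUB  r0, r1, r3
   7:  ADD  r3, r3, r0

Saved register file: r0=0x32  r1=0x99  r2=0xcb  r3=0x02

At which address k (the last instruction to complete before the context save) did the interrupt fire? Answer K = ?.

after  0: r0=0xe6 r1=0x32 r2=0xa9 r3=0x30  N=0 Z=0
after  1: r0=0xe6 r1=0x32 r2=0x9b r3=0x30  N=1 Z=0
after  2: r0=0x32 r1=0x32 r2=0x9b r3=0x30  N=1 Z=0
after  3: r0=0x32 r1=0x32 r2=0x9b r3=0x02  N=0 Z=0
after  4: r0=0x32 r1=0x99 r2=0x9b r3=0x02  N=1 Z=0
after  5: r0=0x32 r1=0x99 r2=0xcb r3=0x02  N=1 Z=0
-- IRQ taken; context saved, return-PC = 6 --

K = 5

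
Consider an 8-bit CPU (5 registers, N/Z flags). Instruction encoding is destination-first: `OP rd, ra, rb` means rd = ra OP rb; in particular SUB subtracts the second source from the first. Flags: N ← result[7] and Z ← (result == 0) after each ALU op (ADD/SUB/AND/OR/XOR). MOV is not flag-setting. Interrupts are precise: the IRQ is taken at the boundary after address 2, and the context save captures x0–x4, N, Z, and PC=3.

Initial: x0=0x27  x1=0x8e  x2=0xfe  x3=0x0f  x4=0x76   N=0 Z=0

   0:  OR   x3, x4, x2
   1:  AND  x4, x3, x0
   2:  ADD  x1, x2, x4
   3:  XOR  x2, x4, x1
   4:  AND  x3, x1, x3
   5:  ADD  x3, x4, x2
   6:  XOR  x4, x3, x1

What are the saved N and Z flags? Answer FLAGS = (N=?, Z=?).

after  0: x0=0x27 x1=0x8e x2=0xfe x3=0xfe x4=0x76  N=1 Z=0
after  1: x0=0x27 x1=0x8e x2=0xfe x3=0xfe x4=0x26  N=0 Z=0
after  2: x0=0x27 x1=0x24 x2=0xfe x3=0xfe x4=0x26  N=0 Z=0
-- IRQ taken; context saved, return-PC = 3 --

FLAGS = (N=0, Z=0)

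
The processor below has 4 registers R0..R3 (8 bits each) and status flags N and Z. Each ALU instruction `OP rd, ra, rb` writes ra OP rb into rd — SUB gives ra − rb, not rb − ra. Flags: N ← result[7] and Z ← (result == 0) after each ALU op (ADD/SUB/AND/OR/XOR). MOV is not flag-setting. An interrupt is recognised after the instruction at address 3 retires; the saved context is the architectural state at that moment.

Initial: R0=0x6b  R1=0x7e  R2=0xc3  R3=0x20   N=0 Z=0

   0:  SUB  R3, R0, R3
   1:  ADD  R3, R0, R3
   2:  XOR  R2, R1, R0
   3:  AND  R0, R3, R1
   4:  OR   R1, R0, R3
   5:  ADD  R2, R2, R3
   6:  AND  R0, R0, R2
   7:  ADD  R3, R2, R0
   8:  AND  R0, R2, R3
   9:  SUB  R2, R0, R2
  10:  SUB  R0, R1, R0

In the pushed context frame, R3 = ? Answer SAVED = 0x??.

SAVED = 0xb6

after  0: R0=0x6b R1=0x7e R2=0xc3 R3=0x4b  N=0 Z=0
after  1: R0=0x6b R1=0x7e R2=0xc3 R3=0xb6  N=1 Z=0
after  2: R0=0x6b R1=0x7e R2=0x15 R3=0xb6  N=0 Z=0
after  3: R0=0x36 R1=0x7e R2=0x15 R3=0xb6  N=0 Z=0
-- IRQ taken; context saved, return-PC = 4 --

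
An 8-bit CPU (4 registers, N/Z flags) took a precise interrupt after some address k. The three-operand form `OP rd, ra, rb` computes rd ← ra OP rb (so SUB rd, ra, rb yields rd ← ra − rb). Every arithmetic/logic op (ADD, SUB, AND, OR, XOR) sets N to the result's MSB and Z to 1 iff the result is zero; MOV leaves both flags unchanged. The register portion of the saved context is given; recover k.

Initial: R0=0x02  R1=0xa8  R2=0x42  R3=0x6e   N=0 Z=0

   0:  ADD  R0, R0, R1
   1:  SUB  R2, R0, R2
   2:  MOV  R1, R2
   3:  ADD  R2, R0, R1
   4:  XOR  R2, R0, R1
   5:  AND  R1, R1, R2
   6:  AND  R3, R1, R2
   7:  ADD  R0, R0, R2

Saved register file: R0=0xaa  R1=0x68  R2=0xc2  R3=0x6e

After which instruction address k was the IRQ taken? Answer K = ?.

after  0: R0=0xaa R1=0xa8 R2=0x42 R3=0x6e  N=1 Z=0
after  1: R0=0xaa R1=0xa8 R2=0x68 R3=0x6e  N=0 Z=0
after  2: R0=0xaa R1=0x68 R2=0x68 R3=0x6e  N=0 Z=0
after  3: R0=0xaa R1=0x68 R2=0x12 R3=0x6e  N=0 Z=0
after  4: R0=0xaa R1=0x68 R2=0xc2 R3=0x6e  N=1 Z=0
-- IRQ taken; context saved, return-PC = 5 --

K = 4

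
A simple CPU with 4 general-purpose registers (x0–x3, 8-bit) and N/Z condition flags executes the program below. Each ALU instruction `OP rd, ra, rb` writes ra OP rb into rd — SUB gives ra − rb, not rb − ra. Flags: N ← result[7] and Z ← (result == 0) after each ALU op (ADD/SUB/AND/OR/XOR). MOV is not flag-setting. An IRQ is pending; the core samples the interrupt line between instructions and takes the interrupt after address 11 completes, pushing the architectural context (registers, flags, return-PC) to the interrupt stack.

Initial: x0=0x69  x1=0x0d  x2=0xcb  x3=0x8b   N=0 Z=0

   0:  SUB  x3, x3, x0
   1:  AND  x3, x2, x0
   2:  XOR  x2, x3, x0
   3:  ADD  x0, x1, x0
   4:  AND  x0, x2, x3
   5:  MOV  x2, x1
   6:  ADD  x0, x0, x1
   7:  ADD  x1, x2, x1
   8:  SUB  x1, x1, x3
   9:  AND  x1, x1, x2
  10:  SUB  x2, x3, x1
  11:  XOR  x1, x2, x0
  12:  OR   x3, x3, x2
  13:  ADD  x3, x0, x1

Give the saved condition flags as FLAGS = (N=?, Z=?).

after  0: x0=0x69 x1=0x0d x2=0xcb x3=0x22  N=0 Z=0
after  1: x0=0x69 x1=0x0d x2=0xcb x3=0x49  N=0 Z=0
after  2: x0=0x69 x1=0x0d x2=0x20 x3=0x49  N=0 Z=0
after  3: x0=0x76 x1=0x0d x2=0x20 x3=0x49  N=0 Z=0
after  4: x0=0x00 x1=0x0d x2=0x20 x3=0x49  N=0 Z=1
after  5: x0=0x00 x1=0x0d x2=0x0d x3=0x49  N=0 Z=1
after  6: x0=0x0d x1=0x0d x2=0x0d x3=0x49  N=0 Z=0
after  7: x0=0x0d x1=0x1a x2=0x0d x3=0x49  N=0 Z=0
after  8: x0=0x0d x1=0xd1 x2=0x0d x3=0x49  N=1 Z=0
after  9: x0=0x0d x1=0x01 x2=0x0d x3=0x49  N=0 Z=0
after 10: x0=0x0d x1=0x01 x2=0x48 x3=0x49  N=0 Z=0
after 11: x0=0x0d x1=0x45 x2=0x48 x3=0x49  N=0 Z=0
-- IRQ taken; context saved, return-PC = 12 --

FLAGS = (N=0, Z=0)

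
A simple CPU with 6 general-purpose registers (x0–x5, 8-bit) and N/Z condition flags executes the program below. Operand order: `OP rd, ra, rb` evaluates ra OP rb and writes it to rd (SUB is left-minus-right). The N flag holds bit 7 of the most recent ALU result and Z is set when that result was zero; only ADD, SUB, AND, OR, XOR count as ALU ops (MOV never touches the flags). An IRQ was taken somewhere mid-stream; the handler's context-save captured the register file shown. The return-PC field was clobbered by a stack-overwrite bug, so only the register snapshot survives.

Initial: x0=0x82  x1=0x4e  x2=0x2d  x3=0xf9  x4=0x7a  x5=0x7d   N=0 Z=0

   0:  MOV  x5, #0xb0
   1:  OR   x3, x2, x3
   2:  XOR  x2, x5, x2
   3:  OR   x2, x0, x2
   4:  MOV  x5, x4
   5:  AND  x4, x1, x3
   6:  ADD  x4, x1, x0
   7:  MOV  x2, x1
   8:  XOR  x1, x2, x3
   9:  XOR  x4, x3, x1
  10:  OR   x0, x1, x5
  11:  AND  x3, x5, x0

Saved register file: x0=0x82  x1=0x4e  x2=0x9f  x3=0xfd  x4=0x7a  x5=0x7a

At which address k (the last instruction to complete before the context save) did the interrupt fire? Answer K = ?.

after  0: x0=0x82 x1=0x4e x2=0x2d x3=0xf9 x4=0x7a x5=0xb0  N=0 Z=0
after  1: x0=0x82 x1=0x4e x2=0x2d x3=0xfd x4=0x7a x5=0xb0  N=1 Z=0
after  2: x0=0x82 x1=0x4e x2=0x9d x3=0xfd x4=0x7a x5=0xb0  N=1 Z=0
after  3: x0=0x82 x1=0x4e x2=0x9f x3=0xfd x4=0x7a x5=0xb0  N=1 Z=0
after  4: x0=0x82 x1=0x4e x2=0x9f x3=0xfd x4=0x7a x5=0x7a  N=1 Z=0
-- IRQ taken; context saved, return-PC = 5 --

K = 4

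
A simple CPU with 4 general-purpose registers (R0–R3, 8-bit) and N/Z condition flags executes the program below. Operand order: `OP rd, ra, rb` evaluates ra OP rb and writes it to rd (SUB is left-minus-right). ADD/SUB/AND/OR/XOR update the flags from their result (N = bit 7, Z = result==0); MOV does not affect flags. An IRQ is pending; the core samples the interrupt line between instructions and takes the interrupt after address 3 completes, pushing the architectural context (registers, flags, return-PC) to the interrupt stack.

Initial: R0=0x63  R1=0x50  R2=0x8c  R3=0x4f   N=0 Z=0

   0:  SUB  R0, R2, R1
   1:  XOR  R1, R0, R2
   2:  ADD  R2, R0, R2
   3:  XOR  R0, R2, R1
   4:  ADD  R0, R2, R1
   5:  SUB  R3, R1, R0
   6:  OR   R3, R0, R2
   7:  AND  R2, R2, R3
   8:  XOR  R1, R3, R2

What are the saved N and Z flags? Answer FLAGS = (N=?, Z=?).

after  0: R0=0x3c R1=0x50 R2=0x8c R3=0x4f  N=0 Z=0
after  1: R0=0x3c R1=0xb0 R2=0x8c R3=0x4f  N=1 Z=0
after  2: R0=0x3c R1=0xb0 R2=0xc8 R3=0x4f  N=1 Z=0
after  3: R0=0x78 R1=0xb0 R2=0xc8 R3=0x4f  N=0 Z=0
-- IRQ taken; context saved, return-PC = 4 --

FLAGS = (N=0, Z=0)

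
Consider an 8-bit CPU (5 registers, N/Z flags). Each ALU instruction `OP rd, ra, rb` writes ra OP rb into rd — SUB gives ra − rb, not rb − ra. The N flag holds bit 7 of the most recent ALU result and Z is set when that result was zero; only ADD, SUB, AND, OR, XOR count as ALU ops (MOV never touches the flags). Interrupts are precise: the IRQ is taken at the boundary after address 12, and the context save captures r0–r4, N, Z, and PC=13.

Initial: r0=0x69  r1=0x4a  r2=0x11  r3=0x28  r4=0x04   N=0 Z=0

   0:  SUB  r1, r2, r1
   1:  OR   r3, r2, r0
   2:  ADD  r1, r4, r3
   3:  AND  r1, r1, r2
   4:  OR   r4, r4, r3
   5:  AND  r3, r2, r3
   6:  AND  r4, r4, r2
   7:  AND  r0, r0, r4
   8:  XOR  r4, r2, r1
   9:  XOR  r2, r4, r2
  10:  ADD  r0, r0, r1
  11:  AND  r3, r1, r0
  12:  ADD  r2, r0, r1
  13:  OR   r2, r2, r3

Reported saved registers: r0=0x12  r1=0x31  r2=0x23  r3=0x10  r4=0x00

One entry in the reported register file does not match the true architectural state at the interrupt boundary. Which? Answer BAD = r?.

after  0: r0=0x69 r1=0xc7 r2=0x11 r3=0x28 r4=0x04  N=1 Z=0
after  1: r0=0x69 r1=0xc7 r2=0x11 r3=0x79 r4=0x04  N=0 Z=0
after  2: r0=0x69 r1=0x7d r2=0x11 r3=0x79 r4=0x04  N=0 Z=0
after  3: r0=0x69 r1=0x11 r2=0x11 r3=0x79 r4=0x04  N=0 Z=0
after  4: r0=0x69 r1=0x11 r2=0x11 r3=0x79 r4=0x7d  N=0 Z=0
after  5: r0=0x69 r1=0x11 r2=0x11 r3=0x11 r4=0x7d  N=0 Z=0
after  6: r0=0x69 r1=0x11 r2=0x11 r3=0x11 r4=0x11  N=0 Z=0
after  7: r0=0x01 r1=0x11 r2=0x11 r3=0x11 r4=0x11  N=0 Z=0
after  8: r0=0x01 r1=0x11 r2=0x11 r3=0x11 r4=0x00  N=0 Z=1
after  9: r0=0x01 r1=0x11 r2=0x11 r3=0x11 r4=0x00  N=0 Z=0
after 10: r0=0x12 r1=0x11 r2=0x11 r3=0x11 r4=0x00  N=0 Z=0
after 11: r0=0x12 r1=0x11 r2=0x11 r3=0x10 r4=0x00  N=0 Z=0
after 12: r0=0x12 r1=0x11 r2=0x23 r3=0x10 r4=0x00  N=0 Z=0
-- IRQ taken; context saved, return-PC = 13 --
mismatch: r1: reported 0x31 vs actual 0x11

BAD = r1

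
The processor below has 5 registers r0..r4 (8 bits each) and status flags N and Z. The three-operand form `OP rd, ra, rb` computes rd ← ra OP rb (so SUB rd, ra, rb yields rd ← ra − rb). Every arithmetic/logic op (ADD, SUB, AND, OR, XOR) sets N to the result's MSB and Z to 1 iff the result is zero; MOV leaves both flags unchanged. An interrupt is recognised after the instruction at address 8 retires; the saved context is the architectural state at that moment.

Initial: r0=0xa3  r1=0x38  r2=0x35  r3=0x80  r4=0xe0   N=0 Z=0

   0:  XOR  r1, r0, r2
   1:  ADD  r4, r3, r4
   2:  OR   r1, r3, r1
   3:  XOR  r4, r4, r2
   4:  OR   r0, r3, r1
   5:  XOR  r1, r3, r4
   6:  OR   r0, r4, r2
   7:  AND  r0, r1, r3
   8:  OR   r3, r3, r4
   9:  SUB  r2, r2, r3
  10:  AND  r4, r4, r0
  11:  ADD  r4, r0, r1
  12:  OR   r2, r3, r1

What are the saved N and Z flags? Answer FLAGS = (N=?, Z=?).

FLAGS = (N=1, Z=0)

after  0: r0=0xa3 r1=0x96 r2=0x35 r3=0x80 r4=0xe0  N=1 Z=0
after  1: r0=0xa3 r1=0x96 r2=0x35 r3=0x80 r4=0x60  N=0 Z=0
after  2: r0=0xa3 r1=0x96 r2=0x35 r3=0x80 r4=0x60  N=1 Z=0
after  3: r0=0xa3 r1=0x96 r2=0x35 r3=0x80 r4=0x55  N=0 Z=0
after  4: r0=0x96 r1=0x96 r2=0x35 r3=0x80 r4=0x55  N=1 Z=0
after  5: r0=0x96 r1=0xd5 r2=0x35 r3=0x80 r4=0x55  N=1 Z=0
after  6: r0=0x75 r1=0xd5 r2=0x35 r3=0x80 r4=0x55  N=0 Z=0
after  7: r0=0x80 r1=0xd5 r2=0x35 r3=0x80 r4=0x55  N=1 Z=0
after  8: r0=0x80 r1=0xd5 r2=0x35 r3=0xd5 r4=0x55  N=1 Z=0
-- IRQ taken; context saved, return-PC = 9 --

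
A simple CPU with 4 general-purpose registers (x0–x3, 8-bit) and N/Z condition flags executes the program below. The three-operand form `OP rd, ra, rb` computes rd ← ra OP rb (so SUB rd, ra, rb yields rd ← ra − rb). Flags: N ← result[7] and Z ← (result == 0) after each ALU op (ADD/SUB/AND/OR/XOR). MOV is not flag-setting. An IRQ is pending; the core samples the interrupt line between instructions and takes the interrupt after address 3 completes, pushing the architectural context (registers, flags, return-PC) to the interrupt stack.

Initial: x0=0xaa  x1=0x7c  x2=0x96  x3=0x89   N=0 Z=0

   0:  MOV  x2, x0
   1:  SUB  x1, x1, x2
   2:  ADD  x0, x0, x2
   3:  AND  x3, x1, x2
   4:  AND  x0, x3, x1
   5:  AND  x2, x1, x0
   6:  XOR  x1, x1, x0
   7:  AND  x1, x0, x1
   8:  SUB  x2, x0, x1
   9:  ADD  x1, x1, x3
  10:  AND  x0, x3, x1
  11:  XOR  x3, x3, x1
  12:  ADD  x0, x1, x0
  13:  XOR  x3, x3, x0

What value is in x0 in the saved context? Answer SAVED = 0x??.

SAVED = 0x54

after  0: x0=0xaa x1=0x7c x2=0xaa x3=0x89  N=0 Z=0
after  1: x0=0xaa x1=0xd2 x2=0xaa x3=0x89  N=1 Z=0
after  2: x0=0x54 x1=0xd2 x2=0xaa x3=0x89  N=0 Z=0
after  3: x0=0x54 x1=0xd2 x2=0xaa x3=0x82  N=1 Z=0
-- IRQ taken; context saved, return-PC = 4 --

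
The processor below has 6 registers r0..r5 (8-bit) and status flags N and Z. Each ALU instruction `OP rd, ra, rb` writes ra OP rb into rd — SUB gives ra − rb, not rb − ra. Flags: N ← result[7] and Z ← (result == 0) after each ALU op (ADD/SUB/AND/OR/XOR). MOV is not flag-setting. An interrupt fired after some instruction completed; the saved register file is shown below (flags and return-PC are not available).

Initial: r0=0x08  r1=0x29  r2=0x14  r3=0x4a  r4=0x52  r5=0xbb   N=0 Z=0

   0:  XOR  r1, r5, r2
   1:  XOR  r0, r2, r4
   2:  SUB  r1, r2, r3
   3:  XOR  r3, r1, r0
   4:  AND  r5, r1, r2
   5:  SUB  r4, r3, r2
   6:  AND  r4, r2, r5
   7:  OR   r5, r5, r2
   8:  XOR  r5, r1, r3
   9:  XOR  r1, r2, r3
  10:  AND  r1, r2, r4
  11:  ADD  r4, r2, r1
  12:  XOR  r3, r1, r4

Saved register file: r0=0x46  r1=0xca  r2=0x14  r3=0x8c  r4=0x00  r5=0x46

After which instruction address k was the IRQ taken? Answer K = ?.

K = 8

after  0: r0=0x08 r1=0xaf r2=0x14 r3=0x4a r4=0x52 r5=0xbb  N=1 Z=0
after  1: r0=0x46 r1=0xaf r2=0x14 r3=0x4a r4=0x52 r5=0xbb  N=0 Z=0
after  2: r0=0x46 r1=0xca r2=0x14 r3=0x4a r4=0x52 r5=0xbb  N=1 Z=0
after  3: r0=0x46 r1=0xca r2=0x14 r3=0x8c r4=0x52 r5=0xbb  N=1 Z=0
after  4: r0=0x46 r1=0xca r2=0x14 r3=0x8c r4=0x52 r5=0x00  N=0 Z=1
after  5: r0=0x46 r1=0xca r2=0x14 r3=0x8c r4=0x78 r5=0x00  N=0 Z=0
after  6: r0=0x46 r1=0xca r2=0x14 r3=0x8c r4=0x00 r5=0x00  N=0 Z=1
after  7: r0=0x46 r1=0xca r2=0x14 r3=0x8c r4=0x00 r5=0x14  N=0 Z=0
after  8: r0=0x46 r1=0xca r2=0x14 r3=0x8c r4=0x00 r5=0x46  N=0 Z=0
-- IRQ taken; context saved, return-PC = 9 --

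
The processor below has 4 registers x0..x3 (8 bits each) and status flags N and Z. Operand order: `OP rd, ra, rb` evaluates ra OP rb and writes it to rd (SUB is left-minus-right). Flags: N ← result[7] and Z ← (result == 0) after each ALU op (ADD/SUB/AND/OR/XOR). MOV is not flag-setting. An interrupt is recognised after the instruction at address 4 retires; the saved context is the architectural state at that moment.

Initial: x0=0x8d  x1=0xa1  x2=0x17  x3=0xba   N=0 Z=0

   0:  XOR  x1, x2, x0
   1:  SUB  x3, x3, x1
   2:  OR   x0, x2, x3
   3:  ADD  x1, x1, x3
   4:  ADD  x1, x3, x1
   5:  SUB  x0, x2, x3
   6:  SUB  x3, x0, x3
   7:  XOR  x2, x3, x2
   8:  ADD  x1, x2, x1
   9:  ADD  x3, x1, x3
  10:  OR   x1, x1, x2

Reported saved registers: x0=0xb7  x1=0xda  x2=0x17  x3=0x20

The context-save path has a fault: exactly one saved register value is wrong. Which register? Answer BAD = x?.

BAD = x0

after  0: x0=0x8d x1=0x9a x2=0x17 x3=0xba  N=1 Z=0
after  1: x0=0x8d x1=0x9a x2=0x17 x3=0x20  N=0 Z=0
after  2: x0=0x37 x1=0x9a x2=0x17 x3=0x20  N=0 Z=0
after  3: x0=0x37 x1=0xba x2=0x17 x3=0x20  N=1 Z=0
after  4: x0=0x37 x1=0xda x2=0x17 x3=0x20  N=1 Z=0
-- IRQ taken; context saved, return-PC = 5 --
mismatch: x0: reported 0xb7 vs actual 0x37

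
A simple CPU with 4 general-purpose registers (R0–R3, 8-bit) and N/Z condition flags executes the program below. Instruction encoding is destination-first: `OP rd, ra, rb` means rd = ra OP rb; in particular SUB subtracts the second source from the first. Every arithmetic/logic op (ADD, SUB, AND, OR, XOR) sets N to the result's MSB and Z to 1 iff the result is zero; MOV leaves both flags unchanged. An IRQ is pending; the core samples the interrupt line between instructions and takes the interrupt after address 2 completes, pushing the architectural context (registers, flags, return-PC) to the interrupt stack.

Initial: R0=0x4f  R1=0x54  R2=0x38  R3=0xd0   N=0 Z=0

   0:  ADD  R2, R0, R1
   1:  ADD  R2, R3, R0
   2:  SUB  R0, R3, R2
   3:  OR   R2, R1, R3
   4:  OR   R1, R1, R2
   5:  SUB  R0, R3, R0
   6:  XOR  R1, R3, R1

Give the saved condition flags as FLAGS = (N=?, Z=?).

after  0: R0=0x4f R1=0x54 R2=0xa3 R3=0xd0  N=1 Z=0
after  1: R0=0x4f R1=0x54 R2=0x1f R3=0xd0  N=0 Z=0
after  2: R0=0xb1 R1=0x54 R2=0x1f R3=0xd0  N=1 Z=0
-- IRQ taken; context saved, return-PC = 3 --

FLAGS = (N=1, Z=0)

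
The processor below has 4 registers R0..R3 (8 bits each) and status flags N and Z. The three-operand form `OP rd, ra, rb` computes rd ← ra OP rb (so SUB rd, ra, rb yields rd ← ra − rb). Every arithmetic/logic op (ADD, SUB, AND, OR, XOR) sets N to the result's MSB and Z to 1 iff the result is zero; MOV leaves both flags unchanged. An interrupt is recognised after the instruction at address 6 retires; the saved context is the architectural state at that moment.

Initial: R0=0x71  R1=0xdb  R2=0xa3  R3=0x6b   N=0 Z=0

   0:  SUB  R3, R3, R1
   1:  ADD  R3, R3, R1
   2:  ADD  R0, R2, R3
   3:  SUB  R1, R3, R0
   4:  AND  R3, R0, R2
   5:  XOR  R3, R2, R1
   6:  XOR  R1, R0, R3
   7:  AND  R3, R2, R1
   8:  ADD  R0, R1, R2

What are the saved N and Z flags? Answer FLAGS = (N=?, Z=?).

after  0: R0=0x71 R1=0xdb R2=0xa3 R3=0x90  N=1 Z=0
after  1: R0=0x71 R1=0xdb R2=0xa3 R3=0x6b  N=0 Z=0
after  2: R0=0x0e R1=0xdb R2=0xa3 R3=0x6b  N=0 Z=0
after  3: R0=0x0e R1=0x5d R2=0xa3 R3=0x6b  N=0 Z=0
after  4: R0=0x0e R1=0x5d R2=0xa3 R3=0x02  N=0 Z=0
after  5: R0=0x0e R1=0x5d R2=0xa3 R3=0xfe  N=1 Z=0
after  6: R0=0x0e R1=0xf0 R2=0xa3 R3=0xfe  N=1 Z=0
-- IRQ taken; context saved, return-PC = 7 --

FLAGS = (N=1, Z=0)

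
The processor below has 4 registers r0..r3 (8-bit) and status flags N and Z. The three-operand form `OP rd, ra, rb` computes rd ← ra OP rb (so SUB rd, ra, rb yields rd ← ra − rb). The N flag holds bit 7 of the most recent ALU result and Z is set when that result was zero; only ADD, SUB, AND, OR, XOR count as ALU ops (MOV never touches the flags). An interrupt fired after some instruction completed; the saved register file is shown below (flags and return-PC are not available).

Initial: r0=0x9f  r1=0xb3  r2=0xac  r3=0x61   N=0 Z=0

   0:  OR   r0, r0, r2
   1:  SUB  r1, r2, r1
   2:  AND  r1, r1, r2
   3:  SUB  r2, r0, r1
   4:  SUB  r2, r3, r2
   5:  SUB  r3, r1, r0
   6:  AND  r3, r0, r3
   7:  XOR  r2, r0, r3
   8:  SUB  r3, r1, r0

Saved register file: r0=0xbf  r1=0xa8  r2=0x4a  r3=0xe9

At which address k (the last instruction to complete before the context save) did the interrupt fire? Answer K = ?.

K = 5

after  0: r0=0xbf r1=0xb3 r2=0xac r3=0x61  N=1 Z=0
after  1: r0=0xbf r1=0xf9 r2=0xac r3=0x61  N=1 Z=0
after  2: r0=0xbf r1=0xa8 r2=0xac r3=0x61  N=1 Z=0
after  3: r0=0xbf r1=0xa8 r2=0x17 r3=0x61  N=0 Z=0
after  4: r0=0xbf r1=0xa8 r2=0x4a r3=0x61  N=0 Z=0
after  5: r0=0xbf r1=0xa8 r2=0x4a r3=0xe9  N=1 Z=0
-- IRQ taken; context saved, return-PC = 6 --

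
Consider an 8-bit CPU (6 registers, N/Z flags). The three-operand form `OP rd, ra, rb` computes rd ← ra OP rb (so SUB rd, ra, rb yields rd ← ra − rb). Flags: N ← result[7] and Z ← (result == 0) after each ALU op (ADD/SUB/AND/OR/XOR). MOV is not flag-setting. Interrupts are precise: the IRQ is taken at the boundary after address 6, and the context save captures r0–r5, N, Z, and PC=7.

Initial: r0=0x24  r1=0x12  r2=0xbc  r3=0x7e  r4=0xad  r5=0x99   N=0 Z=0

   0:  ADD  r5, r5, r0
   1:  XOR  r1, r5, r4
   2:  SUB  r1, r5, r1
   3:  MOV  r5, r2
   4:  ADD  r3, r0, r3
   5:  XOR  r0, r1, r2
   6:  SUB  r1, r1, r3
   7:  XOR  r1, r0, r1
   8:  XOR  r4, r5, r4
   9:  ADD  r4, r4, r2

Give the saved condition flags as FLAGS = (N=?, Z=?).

after  0: r0=0x24 r1=0x12 r2=0xbc r3=0x7e r4=0xad r5=0xbd  N=1 Z=0
after  1: r0=0x24 r1=0x10 r2=0xbc r3=0x7e r4=0xad r5=0xbd  N=0 Z=0
after  2: r0=0x24 r1=0xad r2=0xbc r3=0x7e r4=0xad r5=0xbd  N=1 Z=0
after  3: r0=0x24 r1=0xad r2=0xbc r3=0x7e r4=0xad r5=0xbc  N=1 Z=0
after  4: r0=0x24 r1=0xad r2=0xbc r3=0xa2 r4=0xad r5=0xbc  N=1 Z=0
after  5: r0=0x11 r1=0xad r2=0xbc r3=0xa2 r4=0xad r5=0xbc  N=0 Z=0
after  6: r0=0x11 r1=0x0b r2=0xbc r3=0xa2 r4=0xad r5=0xbc  N=0 Z=0
-- IRQ taken; context saved, return-PC = 7 --

FLAGS = (N=0, Z=0)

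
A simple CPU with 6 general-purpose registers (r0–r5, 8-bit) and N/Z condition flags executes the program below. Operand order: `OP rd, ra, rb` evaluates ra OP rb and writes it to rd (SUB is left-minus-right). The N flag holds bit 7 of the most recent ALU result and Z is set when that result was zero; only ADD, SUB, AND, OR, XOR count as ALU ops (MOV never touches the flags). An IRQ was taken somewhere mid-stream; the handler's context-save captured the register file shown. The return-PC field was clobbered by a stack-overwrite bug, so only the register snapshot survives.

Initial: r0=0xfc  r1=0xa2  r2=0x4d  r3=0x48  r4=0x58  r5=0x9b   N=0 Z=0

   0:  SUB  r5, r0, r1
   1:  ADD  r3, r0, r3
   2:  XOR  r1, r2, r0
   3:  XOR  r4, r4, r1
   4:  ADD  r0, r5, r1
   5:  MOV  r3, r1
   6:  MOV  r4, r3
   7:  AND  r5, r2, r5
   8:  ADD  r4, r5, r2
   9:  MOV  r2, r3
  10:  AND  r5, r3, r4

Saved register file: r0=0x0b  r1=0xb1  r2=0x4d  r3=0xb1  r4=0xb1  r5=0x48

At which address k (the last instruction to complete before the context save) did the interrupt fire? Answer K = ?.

K = 7

after  0: r0=0xfc r1=0xa2 r2=0x4d r3=0x48 r4=0x58 r5=0x5a  N=0 Z=0
after  1: r0=0xfc r1=0xa2 r2=0x4d r3=0x44 r4=0x58 r5=0x5a  N=0 Z=0
after  2: r0=0xfc r1=0xb1 r2=0x4d r3=0x44 r4=0x58 r5=0x5a  N=1 Z=0
after  3: r0=0xfc r1=0xb1 r2=0x4d r3=0x44 r4=0xe9 r5=0x5a  N=1 Z=0
after  4: r0=0x0b r1=0xb1 r2=0x4d r3=0x44 r4=0xe9 r5=0x5a  N=0 Z=0
after  5: r0=0x0b r1=0xb1 r2=0x4d r3=0xb1 r4=0xe9 r5=0x5a  N=0 Z=0
after  6: r0=0x0b r1=0xb1 r2=0x4d r3=0xb1 r4=0xb1 r5=0x5a  N=0 Z=0
after  7: r0=0x0b r1=0xb1 r2=0x4d r3=0xb1 r4=0xb1 r5=0x48  N=0 Z=0
-- IRQ taken; context saved, return-PC = 8 --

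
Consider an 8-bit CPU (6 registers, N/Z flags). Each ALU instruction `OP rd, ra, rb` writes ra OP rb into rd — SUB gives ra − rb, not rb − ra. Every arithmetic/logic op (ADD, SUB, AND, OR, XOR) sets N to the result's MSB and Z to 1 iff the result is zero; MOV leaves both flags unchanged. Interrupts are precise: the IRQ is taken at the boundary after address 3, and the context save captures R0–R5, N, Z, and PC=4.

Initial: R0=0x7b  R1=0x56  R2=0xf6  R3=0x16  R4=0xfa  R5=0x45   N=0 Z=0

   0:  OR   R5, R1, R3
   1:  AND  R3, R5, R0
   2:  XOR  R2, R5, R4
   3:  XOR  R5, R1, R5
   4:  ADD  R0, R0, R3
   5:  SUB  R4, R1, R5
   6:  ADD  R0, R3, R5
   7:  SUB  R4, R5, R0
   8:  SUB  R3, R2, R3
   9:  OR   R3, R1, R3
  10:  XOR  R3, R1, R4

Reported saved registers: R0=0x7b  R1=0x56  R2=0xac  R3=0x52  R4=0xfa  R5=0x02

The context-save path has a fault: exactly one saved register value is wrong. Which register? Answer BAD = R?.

after  0: R0=0x7b R1=0x56 R2=0xf6 R3=0x16 R4=0xfa R5=0x56  N=0 Z=0
after  1: R0=0x7b R1=0x56 R2=0xf6 R3=0x52 R4=0xfa R5=0x56  N=0 Z=0
after  2: R0=0x7b R1=0x56 R2=0xac R3=0x52 R4=0xfa R5=0x56  N=1 Z=0
after  3: R0=0x7b R1=0x56 R2=0xac R3=0x52 R4=0xfa R5=0x00  N=0 Z=1
-- IRQ taken; context saved, return-PC = 4 --
mismatch: R5: reported 0x02 vs actual 0x00

BAD = R5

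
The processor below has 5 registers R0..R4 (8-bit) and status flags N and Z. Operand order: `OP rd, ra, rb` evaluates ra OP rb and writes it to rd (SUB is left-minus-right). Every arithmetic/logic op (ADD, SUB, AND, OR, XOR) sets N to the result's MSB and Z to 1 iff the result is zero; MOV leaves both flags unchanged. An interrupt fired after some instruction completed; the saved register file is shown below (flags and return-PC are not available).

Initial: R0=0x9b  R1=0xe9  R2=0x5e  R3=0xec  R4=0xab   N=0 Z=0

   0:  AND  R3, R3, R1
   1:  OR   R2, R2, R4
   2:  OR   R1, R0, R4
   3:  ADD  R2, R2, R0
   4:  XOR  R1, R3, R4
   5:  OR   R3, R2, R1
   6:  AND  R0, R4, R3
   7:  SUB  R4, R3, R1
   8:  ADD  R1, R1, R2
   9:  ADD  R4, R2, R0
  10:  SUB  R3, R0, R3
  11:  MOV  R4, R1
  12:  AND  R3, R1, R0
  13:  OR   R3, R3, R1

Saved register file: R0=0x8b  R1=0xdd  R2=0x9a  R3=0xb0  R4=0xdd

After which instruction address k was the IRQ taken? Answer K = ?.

after  0: R0=0x9b R1=0xe9 R2=0x5e R3=0xe8 R4=0xab  N=1 Z=0
after  1: R0=0x9b R1=0xe9 R2=0xff R3=0xe8 R4=0xab  N=1 Z=0
after  2: R0=0x9b R1=0xbb R2=0xff R3=0xe8 R4=0xab  N=1 Z=0
after  3: R0=0x9b R1=0xbb R2=0x9a R3=0xe8 R4=0xab  N=1 Z=0
after  4: R0=0x9b R1=0x43 R2=0x9a R3=0xe8 R4=0xab  N=0 Z=0
after  5: R0=0x9b R1=0x43 R2=0x9a R3=0xdb R4=0xab  N=1 Z=0
after  6: R0=0x8b R1=0x43 R2=0x9a R3=0xdb R4=0xab  N=1 Z=0
after  7: R0=0x8b R1=0x43 R2=0x9a R3=0xdb R4=0x98  N=1 Z=0
after  8: R0=0x8b R1=0xdd R2=0x9a R3=0xdb R4=0x98  N=1 Z=0
after  9: R0=0x8b R1=0xdd R2=0x9a R3=0xdb R4=0x25  N=0 Z=0
after 10: R0=0x8b R1=0xdd R2=0x9a R3=0xb0 R4=0x25  N=1 Z=0
after 11: R0=0x8b R1=0xdd R2=0x9a R3=0xb0 R4=0xdd  N=1 Z=0
-- IRQ taken; context saved, return-PC = 12 --

K = 11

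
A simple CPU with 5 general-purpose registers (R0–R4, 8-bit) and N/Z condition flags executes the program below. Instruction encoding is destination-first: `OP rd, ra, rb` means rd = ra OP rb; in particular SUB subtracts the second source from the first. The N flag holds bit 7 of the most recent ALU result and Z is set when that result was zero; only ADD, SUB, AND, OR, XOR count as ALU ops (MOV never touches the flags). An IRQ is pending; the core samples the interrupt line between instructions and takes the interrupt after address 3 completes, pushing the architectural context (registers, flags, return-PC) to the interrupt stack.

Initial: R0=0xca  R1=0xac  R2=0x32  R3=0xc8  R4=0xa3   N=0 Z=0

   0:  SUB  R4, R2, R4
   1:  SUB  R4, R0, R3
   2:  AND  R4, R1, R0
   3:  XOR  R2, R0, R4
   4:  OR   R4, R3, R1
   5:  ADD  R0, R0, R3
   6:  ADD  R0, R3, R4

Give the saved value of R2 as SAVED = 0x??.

after  0: R0=0xca R1=0xac R2=0x32 R3=0xc8 R4=0x8f  N=1 Z=0
after  1: R0=0xca R1=0xac R2=0x32 R3=0xc8 R4=0x02  N=0 Z=0
after  2: R0=0xca R1=0xac R2=0x32 R3=0xc8 R4=0x88  N=1 Z=0
after  3: R0=0xca R1=0xac R2=0x42 R3=0xc8 R4=0x88  N=0 Z=0
-- IRQ taken; context saved, return-PC = 4 --

SAVED = 0x42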